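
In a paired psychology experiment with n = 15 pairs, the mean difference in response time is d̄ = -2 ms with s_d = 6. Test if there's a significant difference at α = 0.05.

t = d̄/(s_d/√n) = -2/(6/√15) = -1.291. df = 14, critical t = ±2.145. Fail to reject H₀.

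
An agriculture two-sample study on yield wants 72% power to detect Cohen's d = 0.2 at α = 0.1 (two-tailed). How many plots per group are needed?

z_{α/2} = 1.645, z_β = Φ⁻¹(0.72) = 0.583. For small effect (d = 0.2): n per group = 2(z_{α/2} + z_β)²/d² = 2(1.645 + 0.583)²/0.2² = 248.2 → 249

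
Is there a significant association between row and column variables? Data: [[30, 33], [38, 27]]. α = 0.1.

χ² = 1.51. df = 1, critical = 2.706. Fail to reject H₀. No evidence of dependence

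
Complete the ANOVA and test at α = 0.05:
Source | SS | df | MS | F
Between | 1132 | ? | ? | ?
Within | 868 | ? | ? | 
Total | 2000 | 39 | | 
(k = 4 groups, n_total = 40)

df_between = 3, df_within = 36. MS_between = 377.33, MS_within = 24.11. F = 15.65, F_crit ≈ 2.866. Reject H₀.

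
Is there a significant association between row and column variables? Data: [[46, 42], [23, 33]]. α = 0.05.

χ² = 1.721. df = 1, critical = 3.841. Fail to reject H₀. No evidence of dependence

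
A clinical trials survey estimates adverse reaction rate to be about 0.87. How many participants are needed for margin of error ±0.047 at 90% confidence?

n = z²p(1-p)/E² = 1.645²×0.87×0.13/0.047² = 138.5 → n = 139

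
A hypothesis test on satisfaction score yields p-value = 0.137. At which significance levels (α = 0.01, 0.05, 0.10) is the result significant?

p = 0.137. Not significant at any of the given levels.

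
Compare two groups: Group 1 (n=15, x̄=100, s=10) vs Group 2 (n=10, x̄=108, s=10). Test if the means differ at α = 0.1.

Pooled sp = 10.0. t = -1.96, df = 23. Critical t = ±1.714. Reject H₀.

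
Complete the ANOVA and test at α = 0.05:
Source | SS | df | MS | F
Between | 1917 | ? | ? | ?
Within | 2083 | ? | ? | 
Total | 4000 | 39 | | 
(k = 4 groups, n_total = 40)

df_between = 3, df_within = 36. MS_between = 639.0, MS_within = 57.86. F = 11.044, F_crit ≈ 2.866. Reject H₀.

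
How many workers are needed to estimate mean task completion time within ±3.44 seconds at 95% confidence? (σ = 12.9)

n = (z*σ/E)² = (1.96×12.9/3.44)² = 54.02 → n = 55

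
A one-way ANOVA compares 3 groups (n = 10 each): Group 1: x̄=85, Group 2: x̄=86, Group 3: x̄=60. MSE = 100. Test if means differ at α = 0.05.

Grand mean = 77.0. SS_between = 4340.0, MS_between = 2170.0. F = 21.7, F_crit ≈ 3.354. Reject H₀.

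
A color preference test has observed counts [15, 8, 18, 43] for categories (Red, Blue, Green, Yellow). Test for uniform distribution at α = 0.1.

Expected = 21 each. χ² = Σ(O-E)²/E = 33.238. df = 3, critical value = 6.251. Reject H₀.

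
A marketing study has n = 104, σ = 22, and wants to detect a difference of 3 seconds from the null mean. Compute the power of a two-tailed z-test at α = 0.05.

SE = σ/√n = 22/√104 = 2.157. Non-centrality λ = d/SE = 3/2.157 = 1.391. Power ≈ Φ(λ - z_{α/2}) = Φ(1.391 - 1.96) = Φ(-0.569) = 0.285.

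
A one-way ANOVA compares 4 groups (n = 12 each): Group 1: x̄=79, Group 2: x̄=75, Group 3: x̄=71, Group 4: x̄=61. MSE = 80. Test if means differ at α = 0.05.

Grand mean = 71.5. SS_between = 2148.0, MS_between = 716.0. F = 8.95, F_crit ≈ 2.816. Reject H₀.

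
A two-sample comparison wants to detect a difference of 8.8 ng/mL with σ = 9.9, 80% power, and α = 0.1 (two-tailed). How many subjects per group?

n per group = 2(z_α/2 + z_β)²σ²/d² = 2×(1.645 + 0.84)²×9.9²/8.8² = 15.6 → n = 16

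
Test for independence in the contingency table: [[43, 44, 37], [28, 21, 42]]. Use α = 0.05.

χ² = 6.717. df = 2, critical = 5.991. Reject H₀. Variables are dependent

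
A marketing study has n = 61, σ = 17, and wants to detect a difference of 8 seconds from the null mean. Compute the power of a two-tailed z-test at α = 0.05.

SE = σ/√n = 17/√61 = 2.177. Non-centrality λ = d/SE = 8/2.177 = 3.675. Power ≈ Φ(λ - z_{α/2}) = Φ(3.675 - 1.96) = Φ(1.715) = 0.957.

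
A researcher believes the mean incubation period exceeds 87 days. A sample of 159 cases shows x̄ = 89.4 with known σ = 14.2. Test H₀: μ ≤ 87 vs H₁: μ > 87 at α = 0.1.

z = 2.131. Critical value: 1.28. Reject H₀.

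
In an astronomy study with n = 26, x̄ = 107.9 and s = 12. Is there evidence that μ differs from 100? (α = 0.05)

t = (x̄ - μ₀)/(s/√n) = (107.9 - 100)/(12/√26) = 3.357. df = 25, critical t = ±2.06. Reject H₀.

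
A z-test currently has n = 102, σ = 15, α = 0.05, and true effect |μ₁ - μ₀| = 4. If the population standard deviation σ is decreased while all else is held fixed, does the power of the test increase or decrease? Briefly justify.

Power increases: a smaller σ shrinks the standard error σ/√n, moving the sampling distribution under H₁ further from the critical value.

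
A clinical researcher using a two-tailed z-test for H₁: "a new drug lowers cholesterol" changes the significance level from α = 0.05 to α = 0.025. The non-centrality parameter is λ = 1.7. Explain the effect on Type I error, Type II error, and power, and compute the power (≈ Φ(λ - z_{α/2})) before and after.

Decreasing α from 0.05 to 0.025:
• Type I error rate decreases (α is the Type I rate by definition).
• Critical value moves from z_{α/2} = 1.96 to 2.241, so power = Φ(λ - z_{α/2}) goes from Φ(1.7 - 1.96) = 0.397 to Φ(1.7 - 2.241) = 0.294.
• Type II error rate β = 1 - power therefore increases (0.603 → 0.706).
Appropriate when false positives are costly — here, approving an ineffective drug — patients take a useless medication and may skip effective alternatives.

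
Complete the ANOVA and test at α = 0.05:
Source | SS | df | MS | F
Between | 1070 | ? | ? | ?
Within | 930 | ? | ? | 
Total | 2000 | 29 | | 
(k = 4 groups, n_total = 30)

df_between = 3, df_within = 26. MS_between = 356.67, MS_within = 35.77. F = 9.971, F_crit ≈ 2.975. Reject H₀.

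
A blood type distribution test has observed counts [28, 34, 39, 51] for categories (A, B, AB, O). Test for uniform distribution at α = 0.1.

Expected = 38 each. χ² = Σ(O-E)²/E = 7.526. df = 3, critical value = 6.251. Reject H₀.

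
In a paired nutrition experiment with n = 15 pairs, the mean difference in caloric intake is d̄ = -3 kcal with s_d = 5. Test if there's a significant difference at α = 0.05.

t = d̄/(s_d/√n) = -3/(5/√15) = -2.324. df = 14, critical t = ±2.145. Reject H₀.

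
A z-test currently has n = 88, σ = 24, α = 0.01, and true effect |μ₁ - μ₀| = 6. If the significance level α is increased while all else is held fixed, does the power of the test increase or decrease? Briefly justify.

Power increases: a larger α lowers the critical value, so more of the H₁ sampling distribution falls in the rejection region.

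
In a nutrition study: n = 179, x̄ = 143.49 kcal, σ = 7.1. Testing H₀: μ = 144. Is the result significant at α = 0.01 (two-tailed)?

z = (143.49 - 144)/(7.1/√179) = -0.961. Since |z| ≤ 2.576, not significant at α = 0.01.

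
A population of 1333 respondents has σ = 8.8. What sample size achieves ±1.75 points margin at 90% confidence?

Without FPC: n₀ = (1.645×8.8/1.75)² = 68.426. With FPC: n = n₀N/(n₀+N-1) = 65.1 → n = 66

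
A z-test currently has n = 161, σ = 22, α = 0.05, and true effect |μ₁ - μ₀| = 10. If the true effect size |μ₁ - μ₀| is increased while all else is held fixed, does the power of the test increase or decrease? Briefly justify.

Power increases: a larger true effect increases the non-centrality λ = |μ₁ - μ₀|/(σ/√n).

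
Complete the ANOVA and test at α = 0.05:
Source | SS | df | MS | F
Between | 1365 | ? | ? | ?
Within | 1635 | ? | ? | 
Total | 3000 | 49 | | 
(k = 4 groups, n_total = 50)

df_between = 3, df_within = 46. MS_between = 455.0, MS_within = 35.54. F = 12.801, F_crit ≈ 2.807. Reject H₀.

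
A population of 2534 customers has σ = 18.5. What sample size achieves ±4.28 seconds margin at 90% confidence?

Without FPC: n₀ = (1.645×18.5/4.28)² = 50.558. With FPC: n = n₀N/(n₀+N-1) = 49.6 → n = 50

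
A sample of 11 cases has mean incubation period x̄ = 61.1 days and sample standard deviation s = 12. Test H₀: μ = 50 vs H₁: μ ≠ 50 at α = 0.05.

t = (x̄ - μ₀)/(s/√n) = (61.1 - 50)/(12/√11) = 3.068. df = 10, critical t = ±2.228. Reject H₀.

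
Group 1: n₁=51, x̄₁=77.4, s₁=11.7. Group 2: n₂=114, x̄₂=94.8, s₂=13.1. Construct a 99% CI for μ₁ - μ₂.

Difference = -17.4. SE = √(11.7²/51 + 13.1²/114) = 2.047. CI = (-22.67, -12.13)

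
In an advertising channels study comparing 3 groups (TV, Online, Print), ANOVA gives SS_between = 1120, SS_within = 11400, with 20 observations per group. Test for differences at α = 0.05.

df_between = 2, df_within = 57. F = MS_between/MS_within = 560.0/200.0 = 2.8. F_crit ≈ 3.159. Fail to reject H₀.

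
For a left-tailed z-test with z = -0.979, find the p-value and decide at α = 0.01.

p = P(Z < -0.979) = Φ(-0.979) ≈ 0.1638. Since p ≥ 0.01, fail to reject H₀ (not significant) at α = 0.01.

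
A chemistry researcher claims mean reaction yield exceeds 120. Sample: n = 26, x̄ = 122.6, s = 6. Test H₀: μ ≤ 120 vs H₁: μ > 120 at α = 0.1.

t = (122.6 - 120)/(6/√26) = 2.21, df = 25. Critical t = 1.316. Reject H₀.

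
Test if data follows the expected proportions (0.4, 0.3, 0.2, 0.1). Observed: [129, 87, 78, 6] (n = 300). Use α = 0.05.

Expected: [120.0, 90.0, 60.0, 30.0]. χ² = 25.375. df = 3, critical = 7.815. Reject H₀.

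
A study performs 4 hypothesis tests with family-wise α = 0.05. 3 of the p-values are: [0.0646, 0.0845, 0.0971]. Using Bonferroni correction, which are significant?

Bonferroni α = 0.05/4 = 0.0125. None of the given p-values are significant.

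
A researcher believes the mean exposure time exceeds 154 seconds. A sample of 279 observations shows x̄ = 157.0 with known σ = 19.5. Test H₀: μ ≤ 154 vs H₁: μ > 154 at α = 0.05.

z = 2.57. Critical value: 1.645. Reject H₀.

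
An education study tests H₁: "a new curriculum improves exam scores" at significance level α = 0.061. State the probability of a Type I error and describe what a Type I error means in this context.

P(Type I error) = α = 0.061. A Type I error is rejecting H₀ when H₀ is actually true (false positive) — here, concluding that a new curriculum improves exam scores when in fact this is not the case. Consequence: adopting a curriculum that gives no real benefit — disruption for nothing.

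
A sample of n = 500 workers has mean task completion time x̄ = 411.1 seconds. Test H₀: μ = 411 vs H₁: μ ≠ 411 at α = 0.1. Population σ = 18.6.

z = (x̄ - μ₀)/(σ/√n) = (411.1 - 411)/(18.6/√500) = 0.12. Critical value: ±1.645. Since |0.12| ≤ 1.645, Fail to reject H₀.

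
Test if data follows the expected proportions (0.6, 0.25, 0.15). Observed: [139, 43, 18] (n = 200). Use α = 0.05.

Expected: [120.0, 50.0, 30.0]. χ² = 8.788. df = 2, critical = 5.991. Reject H₀.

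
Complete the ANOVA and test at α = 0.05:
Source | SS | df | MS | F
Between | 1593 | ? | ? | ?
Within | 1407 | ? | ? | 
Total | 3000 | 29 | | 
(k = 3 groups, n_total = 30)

df_between = 2, df_within = 27. MS_between = 796.5, MS_within = 52.11. F = 15.285, F_crit ≈ 3.354. Reject H₀.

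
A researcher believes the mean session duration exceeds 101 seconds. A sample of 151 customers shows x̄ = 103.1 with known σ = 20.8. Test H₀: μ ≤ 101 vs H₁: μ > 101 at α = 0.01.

z = 1.241. Critical value: 2.33. Fail to reject H₀.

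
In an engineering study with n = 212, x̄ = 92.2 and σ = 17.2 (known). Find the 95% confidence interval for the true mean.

CI = x̄ ± z*(σ/√n) = 92.2 ± 1.96(17.2/√212) = 92.2 ± 2.32 = (89.88, 94.52)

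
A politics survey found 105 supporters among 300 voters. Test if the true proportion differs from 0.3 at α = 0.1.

p̂ = 0.35, p₀ = 0.3. z = (p̂ - p₀)/√(p₀(1-p₀)/n) = 1.89. Critical: ±1.645. Reject H₀.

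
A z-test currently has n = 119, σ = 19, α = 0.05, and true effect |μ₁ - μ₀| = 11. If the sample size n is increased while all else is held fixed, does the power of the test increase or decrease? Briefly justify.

Power increases: a larger n shrinks the standard error σ/√n, moving the sampling distribution under H₁ further from the critical value.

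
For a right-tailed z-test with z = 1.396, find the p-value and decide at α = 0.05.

p = P(Z > 1.396) = 1 - Φ(1.396) ≈ 0.0814. Since p ≥ 0.05, fail to reject H₀ (not significant) at α = 0.05.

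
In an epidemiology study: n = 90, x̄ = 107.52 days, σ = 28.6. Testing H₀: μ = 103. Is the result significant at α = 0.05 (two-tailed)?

z = (107.52 - 103)/(28.6/√90) = 1.499. Since |z| ≤ 1.96, not significant at α = 0.05.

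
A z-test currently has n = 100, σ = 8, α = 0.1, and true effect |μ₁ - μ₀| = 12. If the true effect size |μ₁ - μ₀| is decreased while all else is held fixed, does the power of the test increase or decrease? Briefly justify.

Power decreases: a smaller true effect decreases the non-centrality λ = |μ₁ - μ₀|/(σ/√n).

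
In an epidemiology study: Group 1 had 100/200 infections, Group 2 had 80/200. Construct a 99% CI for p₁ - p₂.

p̂₁ = 0.5, p̂₂ = 0.4. Difference = 0.1. CI = (-0.028, 0.228)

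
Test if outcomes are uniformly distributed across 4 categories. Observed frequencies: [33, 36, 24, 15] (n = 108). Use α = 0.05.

Expected = 27 each. χ² = Σ(O-E)²/E = 10.0. df = 3, critical value = 7.815. Reject H₀.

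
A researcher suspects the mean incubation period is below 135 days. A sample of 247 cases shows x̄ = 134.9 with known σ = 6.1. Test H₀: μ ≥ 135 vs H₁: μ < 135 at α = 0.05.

z = -0.258. Critical value: -1.645. Fail to reject H₀.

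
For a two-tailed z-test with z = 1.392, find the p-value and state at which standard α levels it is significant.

p = 2·P(Z > |1.392|) = 2·(1 - Φ(1.392)) ≈ 0.1639. Not significant at any standard level.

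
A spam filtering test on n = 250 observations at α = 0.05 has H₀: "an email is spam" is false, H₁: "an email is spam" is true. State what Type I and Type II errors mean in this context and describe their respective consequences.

Type I (false positive): concluding that an email is spam when it is not — a legitimate email is sent to the spam folder and the user misses it. Type II (false negative): failing to conclude that an email is spam when it is — a spam email lands in the inbox. Which is costlier depends on domain priorities and is a judgement call rather than a statistical fact.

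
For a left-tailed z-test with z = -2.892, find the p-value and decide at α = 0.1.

p = P(Z < -2.892) = Φ(-2.892) ≈ 0.0019. Since p < 0.1, reject H₀ (significant) at α = 0.1.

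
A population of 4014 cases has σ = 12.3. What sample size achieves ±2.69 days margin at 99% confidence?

Without FPC: n₀ = (2.576×12.3/2.69)² = 138.739. With FPC: n = n₀N/(n₀+N-1) = 134.1 → n = 135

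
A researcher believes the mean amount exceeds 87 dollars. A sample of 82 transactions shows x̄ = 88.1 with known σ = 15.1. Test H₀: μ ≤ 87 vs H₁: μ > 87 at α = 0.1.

z = 0.66. Critical value: 1.28. Fail to reject H₀.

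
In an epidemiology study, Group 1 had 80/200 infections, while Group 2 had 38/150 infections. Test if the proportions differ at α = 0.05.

p̂₁ = 0.4, p̂₂ = 0.253, pooled p̂ = 0.337. z = 2.872. Critical: ±1.96. Reject H₀.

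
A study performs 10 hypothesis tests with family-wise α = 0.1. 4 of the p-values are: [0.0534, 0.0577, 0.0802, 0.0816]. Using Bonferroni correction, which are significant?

Bonferroni α = 0.1/10 = 0.01. None of the given p-values are significant.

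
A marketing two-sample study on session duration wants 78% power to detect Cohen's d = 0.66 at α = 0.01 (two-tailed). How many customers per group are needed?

z_{α/2} = 2.576, z_β = Φ⁻¹(0.78) = 0.772. For medium effect (d = 0.66): n per group = 2(z_{α/2} + z_β)²/d² = 2(2.576 + 0.772)²/0.66² = 51.5 → 52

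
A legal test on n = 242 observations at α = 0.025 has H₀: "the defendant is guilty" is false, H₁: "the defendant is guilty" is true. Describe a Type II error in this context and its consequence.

Type II error: failing to reject H₀ when it is false — concluding that the defendant is guilty is not supported when in fact it is. Consequence: acquitting a guilty person.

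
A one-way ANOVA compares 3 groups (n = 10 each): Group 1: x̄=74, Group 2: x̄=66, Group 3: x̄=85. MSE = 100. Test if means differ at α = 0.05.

Grand mean = 75.0. SS_between = 1820.0, MS_between = 910.0. F = 9.1, F_crit ≈ 3.354. Reject H₀.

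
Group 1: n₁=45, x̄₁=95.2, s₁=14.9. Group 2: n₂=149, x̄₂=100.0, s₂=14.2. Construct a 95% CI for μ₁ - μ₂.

Difference = -4.8. SE = √(14.9²/45 + 14.2²/149) = 2.507. CI = (-9.71, 0.11)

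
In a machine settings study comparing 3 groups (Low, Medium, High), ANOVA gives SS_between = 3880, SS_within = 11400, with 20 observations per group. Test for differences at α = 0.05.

df_between = 2, df_within = 57. F = MS_between/MS_within = 1940.0/200.0 = 9.7. F_crit ≈ 3.159. Reject H₀. At least one mean differs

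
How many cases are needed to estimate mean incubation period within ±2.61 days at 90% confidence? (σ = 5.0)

n = (z*σ/E)² = (1.645×5.0/2.61)² = 9.9 → n = 10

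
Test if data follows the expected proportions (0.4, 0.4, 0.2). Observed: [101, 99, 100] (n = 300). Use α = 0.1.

Expected: [120.0, 120.0, 60.0]. χ² = 33.35. df = 2, critical = 4.605. Reject H₀.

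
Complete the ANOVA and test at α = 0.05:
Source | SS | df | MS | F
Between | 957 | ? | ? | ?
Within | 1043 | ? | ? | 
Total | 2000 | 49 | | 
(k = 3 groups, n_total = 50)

df_between = 2, df_within = 47. MS_between = 478.5, MS_within = 22.19. F = 21.562, F_crit ≈ 3.195. Reject H₀.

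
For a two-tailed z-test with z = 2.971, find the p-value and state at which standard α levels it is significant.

p = 2·P(Z > |2.971|) = 2·(1 - Φ(2.971)) ≈ 0.003. Significant at α = 0.1; Significant at α = 0.05; Significant at α = 0.01.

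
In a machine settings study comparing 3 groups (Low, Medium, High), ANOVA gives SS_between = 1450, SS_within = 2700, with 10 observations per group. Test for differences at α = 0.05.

df_between = 2, df_within = 27. F = MS_between/MS_within = 725.0/100.0 = 7.25. F_crit ≈ 3.354. Reject H₀. At least one mean differs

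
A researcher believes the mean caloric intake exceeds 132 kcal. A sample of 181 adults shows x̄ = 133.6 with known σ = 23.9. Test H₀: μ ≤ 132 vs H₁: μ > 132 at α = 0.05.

z = 0.901. Critical value: 1.645. Fail to reject H₀.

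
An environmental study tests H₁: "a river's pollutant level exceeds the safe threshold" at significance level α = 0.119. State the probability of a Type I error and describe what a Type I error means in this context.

P(Type I error) = α = 0.119. A Type I error is rejecting H₀ when H₀ is actually true (false positive) — here, concluding that a river's pollutant level exceeds the safe threshold when in fact this is not the case. Consequence: shutting down a compliant factory unnecessarily.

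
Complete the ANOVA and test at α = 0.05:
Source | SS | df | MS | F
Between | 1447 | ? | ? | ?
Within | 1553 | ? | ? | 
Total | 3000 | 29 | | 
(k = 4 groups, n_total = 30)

df_between = 3, df_within = 26. MS_between = 482.33, MS_within = 59.73. F = 8.075, F_crit ≈ 2.975. Reject H₀.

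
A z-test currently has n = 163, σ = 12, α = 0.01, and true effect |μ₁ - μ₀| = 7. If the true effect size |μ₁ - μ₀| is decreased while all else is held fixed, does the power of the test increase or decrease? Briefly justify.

Power decreases: a smaller true effect decreases the non-centrality λ = |μ₁ - μ₀|/(σ/√n).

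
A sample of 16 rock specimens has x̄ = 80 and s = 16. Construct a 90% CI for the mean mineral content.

CI = x̄ ± t*(s/√n) = 80 ± 1.753(16/√16) = (72.99, 87.01)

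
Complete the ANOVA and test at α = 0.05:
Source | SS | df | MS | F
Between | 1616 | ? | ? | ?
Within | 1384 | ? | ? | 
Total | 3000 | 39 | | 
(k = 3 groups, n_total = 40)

df_between = 2, df_within = 37. MS_between = 808.0, MS_within = 37.41. F = 21.601, F_crit ≈ 3.252. Reject H₀.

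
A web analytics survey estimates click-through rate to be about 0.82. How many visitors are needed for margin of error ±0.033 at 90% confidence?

n = z²p(1-p)/E² = 1.645²×0.82×0.18/0.033² = 366.8 → n = 367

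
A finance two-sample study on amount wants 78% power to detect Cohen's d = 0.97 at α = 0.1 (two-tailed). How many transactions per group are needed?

z_{α/2} = 1.645, z_β = Φ⁻¹(0.78) = 0.772. For large effect (d = 0.97): n per group = 2(z_{α/2} + z_β)²/d² = 2(1.645 + 0.772)²/0.97² = 12.4 → 13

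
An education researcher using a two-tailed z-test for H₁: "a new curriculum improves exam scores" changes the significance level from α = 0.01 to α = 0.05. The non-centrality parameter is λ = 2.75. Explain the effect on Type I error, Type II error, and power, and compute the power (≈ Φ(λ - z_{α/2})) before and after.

Increasing α from 0.01 to 0.05:
• Type I error rate increases (α is the Type I rate by definition).
• Critical value moves from z_{α/2} = 2.576 to 1.96, so power = Φ(λ - z_{α/2}) goes from Φ(2.75 - 2.576) = 0.569 to Φ(2.75 - 1.96) = 0.785.
• Type II error rate β = 1 - power therefore decreases (0.431 → 0.215).
Appropriate when false negatives are costly — here, keeping the old curriculum when the new one would have helped students.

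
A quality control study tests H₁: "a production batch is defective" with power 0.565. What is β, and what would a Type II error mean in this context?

β = 1 - power = 1 - 0.565 = 0.435. A Type II error is failing to reject H₀ when H₀ is false (false negative) — here, failing to conclude that a production batch is defective when in fact it is true. Consequence: shipping a defective batch — faulty products reach customers.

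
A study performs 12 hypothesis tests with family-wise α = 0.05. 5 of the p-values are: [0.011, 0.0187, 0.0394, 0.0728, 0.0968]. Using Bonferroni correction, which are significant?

Bonferroni α = 0.05/12 = 0.00417. None of the given p-values are significant.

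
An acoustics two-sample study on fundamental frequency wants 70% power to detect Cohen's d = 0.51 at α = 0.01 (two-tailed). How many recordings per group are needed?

z_{α/2} = 2.576, z_β = Φ⁻¹(0.7) = 0.524. For medium effect (d = 0.51): n per group = 2(z_{α/2} + z_β)²/d² = 2(2.576 + 0.524)²/0.51² = 73.9 → 74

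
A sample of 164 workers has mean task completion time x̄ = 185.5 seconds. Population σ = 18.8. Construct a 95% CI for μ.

CI = x̄ ± z*(σ/√n) = 185.5 ± 1.96(18.8/√164) = 185.5 ± 2.88 = (182.62, 188.38)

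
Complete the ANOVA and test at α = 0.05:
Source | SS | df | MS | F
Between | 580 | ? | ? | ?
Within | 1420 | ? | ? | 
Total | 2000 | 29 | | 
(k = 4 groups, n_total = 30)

df_between = 3, df_within = 26. MS_between = 193.33, MS_within = 54.62. F = 3.54, F_crit ≈ 2.975. Reject H₀.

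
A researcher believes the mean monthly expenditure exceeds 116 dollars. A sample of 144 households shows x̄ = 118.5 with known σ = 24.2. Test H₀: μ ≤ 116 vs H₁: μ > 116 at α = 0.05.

z = 1.24. Critical value: 1.645. Fail to reject H₀.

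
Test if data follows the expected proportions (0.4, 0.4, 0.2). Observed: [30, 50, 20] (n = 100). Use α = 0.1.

Expected: [40.0, 40.0, 20.0]. χ² = 5.0. df = 2, critical = 4.605. Reject H₀.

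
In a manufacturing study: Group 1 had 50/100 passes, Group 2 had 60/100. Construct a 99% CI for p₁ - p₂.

p̂₁ = 0.5, p̂₂ = 0.6. Difference = -0.1. CI = (-0.28, 0.08)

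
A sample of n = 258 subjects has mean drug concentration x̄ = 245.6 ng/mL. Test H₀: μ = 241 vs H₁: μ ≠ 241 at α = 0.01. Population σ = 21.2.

z = (x̄ - μ₀)/(σ/√n) = (245.6 - 241)/(21.2/√258) = 3.485. Critical value: ±2.576. Since |3.485| > 2.576, Reject H₀.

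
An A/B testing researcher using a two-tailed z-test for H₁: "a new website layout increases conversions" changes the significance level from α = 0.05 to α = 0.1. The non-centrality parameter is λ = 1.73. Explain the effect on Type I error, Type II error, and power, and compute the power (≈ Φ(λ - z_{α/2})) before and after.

Increasing α from 0.05 to 0.1:
• Type I error rate increases (α is the Type I rate by definition).
• Critical value moves from z_{α/2} = 1.96 to 1.645, so power = Φ(λ - z_{α/2}) goes from Φ(1.73 - 1.96) = 0.409 to Φ(1.73 - 1.645) = 0.534.
• Type II error rate β = 1 - power therefore decreases (0.591 → 0.466).
Appropriate when false negatives are costly — here, discarding a layout that would have improved conversions — lost revenue.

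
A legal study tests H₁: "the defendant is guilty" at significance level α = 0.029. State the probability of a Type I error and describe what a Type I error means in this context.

P(Type I error) = α = 0.029. A Type I error is rejecting H₀ when H₀ is actually true (false positive) — here, concluding that the defendant is guilty when in fact this is not the case. Consequence: convicting an innocent person.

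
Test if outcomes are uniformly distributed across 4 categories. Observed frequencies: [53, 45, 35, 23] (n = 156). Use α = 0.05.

Expected = 39 each. χ² = Σ(O-E)²/E = 12.923. df = 3, critical value = 7.815. Reject H₀.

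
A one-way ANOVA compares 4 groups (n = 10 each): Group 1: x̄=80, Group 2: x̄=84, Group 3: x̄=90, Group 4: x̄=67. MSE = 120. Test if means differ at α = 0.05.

Grand mean = 80.25. SS_between = 2847.5, MS_between = 949.17. F = 7.91, F_crit ≈ 2.866. Reject H₀.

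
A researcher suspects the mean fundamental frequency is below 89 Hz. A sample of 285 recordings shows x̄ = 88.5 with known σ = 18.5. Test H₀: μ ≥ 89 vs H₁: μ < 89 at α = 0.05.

z = -0.456. Critical value: -1.645. Fail to reject H₀.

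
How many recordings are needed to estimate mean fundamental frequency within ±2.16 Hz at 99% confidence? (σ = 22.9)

n = (z*σ/E)² = (2.576×22.9/2.16)² = 745.9 → n = 746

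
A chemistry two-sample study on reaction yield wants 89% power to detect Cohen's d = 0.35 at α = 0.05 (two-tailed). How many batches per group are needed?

z_{α/2} = 1.96, z_β = Φ⁻¹(0.89) = 1.227. For small effect (d = 0.35): n per group = 2(z_{α/2} + z_β)²/d² = 2(1.96 + 1.227)²/0.35² = 165.8 → 166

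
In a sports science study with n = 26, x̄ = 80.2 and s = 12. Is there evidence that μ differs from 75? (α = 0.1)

t = (x̄ - μ₀)/(s/√n) = (80.2 - 75)/(12/√26) = 2.21. df = 25, critical t = ±1.708. Reject H₀.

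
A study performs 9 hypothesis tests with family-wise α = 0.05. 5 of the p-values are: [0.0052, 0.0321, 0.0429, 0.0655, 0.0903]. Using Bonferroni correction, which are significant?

Bonferroni α = 0.05/9 = 0.00556. Significant p-values: [0.0052]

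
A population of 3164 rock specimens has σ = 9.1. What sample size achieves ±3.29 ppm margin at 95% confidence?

Without FPC: n₀ = (1.96×9.1/3.29)² = 29.39. With FPC: n = n₀N/(n₀+N-1) = 29.1 → n = 30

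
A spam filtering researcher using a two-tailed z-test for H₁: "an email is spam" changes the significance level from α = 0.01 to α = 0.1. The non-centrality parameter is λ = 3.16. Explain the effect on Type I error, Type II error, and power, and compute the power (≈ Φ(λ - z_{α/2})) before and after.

Increasing α from 0.01 to 0.1:
• Type I error rate increases (α is the Type I rate by definition).
• Critical value moves from z_{α/2} = 2.576 to 1.645, so power = Φ(λ - z_{α/2}) goes from Φ(3.16 - 2.576) = 0.72 to Φ(3.16 - 1.645) = 0.935.
• Type II error rate β = 1 - power therefore decreases (0.28 → 0.065).
Appropriate when false negatives are costly — here, a spam email lands in the inbox.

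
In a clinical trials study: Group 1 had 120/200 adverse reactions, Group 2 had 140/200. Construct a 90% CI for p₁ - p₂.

p̂₁ = 0.6, p̂₂ = 0.7. Difference = -0.1. CI = (-0.178, -0.022)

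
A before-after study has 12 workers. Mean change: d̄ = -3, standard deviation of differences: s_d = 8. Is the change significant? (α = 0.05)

t = d̄/(s_d/√n) = -3/(8/√12) = -1.299. df = 11, critical t = ±2.201. Fail to reject H₀.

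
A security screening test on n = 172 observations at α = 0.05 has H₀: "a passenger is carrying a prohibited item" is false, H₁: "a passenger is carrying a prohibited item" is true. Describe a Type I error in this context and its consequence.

Type I error: rejecting H₀ when it is true — concluding that a passenger is carrying a prohibited item when in fact it is not. Consequence: detaining an innocent passenger — delay and inconvenience.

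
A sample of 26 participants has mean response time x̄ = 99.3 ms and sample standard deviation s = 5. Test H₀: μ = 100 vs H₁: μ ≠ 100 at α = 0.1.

t = (x̄ - μ₀)/(s/√n) = (99.3 - 100)/(5/√26) = -0.714. df = 25, critical t = ±1.708. Fail to reject H₀.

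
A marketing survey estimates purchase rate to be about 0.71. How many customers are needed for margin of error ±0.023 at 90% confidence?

n = z²p(1-p)/E² = 1.645²×0.71×0.29/0.023² = 1053.3 → n = 1054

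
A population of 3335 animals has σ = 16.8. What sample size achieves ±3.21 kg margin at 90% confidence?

Without FPC: n₀ = (1.645×16.8/3.21)² = 74.121. With FPC: n = n₀N/(n₀+N-1) = 72.5 → n = 73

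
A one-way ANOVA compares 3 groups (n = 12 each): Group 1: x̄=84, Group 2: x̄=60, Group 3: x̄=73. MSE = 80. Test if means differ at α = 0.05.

Grand mean = 72.33. SS_between = 3464.0, MS_between = 1732.0. F = 21.65, F_crit ≈ 3.285. Reject H₀.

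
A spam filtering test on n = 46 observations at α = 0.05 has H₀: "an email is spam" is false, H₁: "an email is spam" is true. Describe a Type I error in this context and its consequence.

Type I error: rejecting H₀ when it is true — concluding that an email is spam when in fact it is not. Consequence: a legitimate email is sent to the spam folder and the user misses it.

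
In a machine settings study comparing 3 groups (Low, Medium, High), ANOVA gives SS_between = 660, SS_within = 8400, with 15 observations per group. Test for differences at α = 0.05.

df_between = 2, df_within = 42. F = MS_between/MS_within = 330.0/200.0 = 1.65. F_crit ≈ 3.22. Fail to reject H₀.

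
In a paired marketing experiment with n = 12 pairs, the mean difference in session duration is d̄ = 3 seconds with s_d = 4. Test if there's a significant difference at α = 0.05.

t = d̄/(s_d/√n) = 3/(4/√12) = 2.598. df = 11, critical t = ±2.201. Reject H₀.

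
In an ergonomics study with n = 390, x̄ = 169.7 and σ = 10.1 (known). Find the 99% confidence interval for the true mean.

CI = x̄ ± z*(σ/√n) = 169.7 ± 2.576(10.1/√390) = 169.7 ± 1.32 = (168.38, 171.02)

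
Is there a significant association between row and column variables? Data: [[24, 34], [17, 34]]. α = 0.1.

χ² = 0.749. df = 1, critical = 2.706. Fail to reject H₀. No evidence of dependence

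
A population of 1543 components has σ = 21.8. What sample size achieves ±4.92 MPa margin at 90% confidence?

Without FPC: n₀ = (1.645×21.8/4.92)² = 53.127. With FPC: n = n₀N/(n₀+N-1) = 51.4 → n = 52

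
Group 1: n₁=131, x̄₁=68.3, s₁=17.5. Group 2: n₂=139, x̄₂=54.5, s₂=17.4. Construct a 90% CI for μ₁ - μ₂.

Difference = 13.8. SE = √(17.5²/131 + 17.4²/139) = 2.125. CI = (10.3, 17.3)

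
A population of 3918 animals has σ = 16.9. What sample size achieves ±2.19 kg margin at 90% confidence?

Without FPC: n₀ = (1.645×16.9/2.19)² = 161.145. With FPC: n = n₀N/(n₀+N-1) = 154.8 → n = 155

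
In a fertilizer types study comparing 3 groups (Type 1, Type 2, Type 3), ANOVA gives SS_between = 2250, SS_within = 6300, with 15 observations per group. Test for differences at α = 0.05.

df_between = 2, df_within = 42. F = MS_between/MS_within = 1125.0/150.0 = 7.5. F_crit ≈ 3.22. Reject H₀. At least one mean differs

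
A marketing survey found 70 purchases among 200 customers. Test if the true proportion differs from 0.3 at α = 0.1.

p̂ = 0.35, p₀ = 0.3. z = (p̂ - p₀)/√(p₀(1-p₀)/n) = 1.543. Critical: ±1.645. Fail to reject H₀.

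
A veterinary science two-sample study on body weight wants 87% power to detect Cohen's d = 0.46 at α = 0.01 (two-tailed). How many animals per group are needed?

z_{α/2} = 2.576, z_β = Φ⁻¹(0.87) = 1.126. For small effect (d = 0.46): n per group = 2(z_{α/2} + z_β)²/d² = 2(2.576 + 1.126)²/0.46² = 129.5 → 130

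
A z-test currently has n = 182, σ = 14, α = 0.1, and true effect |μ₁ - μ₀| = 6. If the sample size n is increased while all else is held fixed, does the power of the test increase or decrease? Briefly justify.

Power increases: a larger n shrinks the standard error σ/√n, moving the sampling distribution under H₁ further from the critical value.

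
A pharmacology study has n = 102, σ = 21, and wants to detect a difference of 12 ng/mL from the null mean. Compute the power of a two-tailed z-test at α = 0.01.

SE = σ/√n = 21/√102 = 2.079. Non-centrality λ = d/SE = 12/2.079 = 5.771. Power ≈ Φ(λ - z_{α/2}) = Φ(5.771 - 2.576) = Φ(3.195) = 0.999.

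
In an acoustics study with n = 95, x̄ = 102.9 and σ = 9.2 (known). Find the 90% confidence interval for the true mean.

CI = x̄ ± z*(σ/√n) = 102.9 ± 1.645(9.2/√95) = 102.9 ± 1.55 = (101.35, 104.45)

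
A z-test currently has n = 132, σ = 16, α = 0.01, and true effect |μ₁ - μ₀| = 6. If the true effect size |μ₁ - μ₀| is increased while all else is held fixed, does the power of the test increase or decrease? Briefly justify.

Power increases: a larger true effect increases the non-centrality λ = |μ₁ - μ₀|/(σ/√n).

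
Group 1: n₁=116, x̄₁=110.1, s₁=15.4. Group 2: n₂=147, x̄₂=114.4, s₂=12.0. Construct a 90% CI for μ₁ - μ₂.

Difference = -4.3. SE = √(15.4²/116 + 12.0²/147) = 1.739. CI = (-7.16, -1.44)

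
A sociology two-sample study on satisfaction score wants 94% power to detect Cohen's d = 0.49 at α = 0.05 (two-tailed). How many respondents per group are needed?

z_{α/2} = 1.96, z_β = Φ⁻¹(0.94) = 1.555. For small effect (d = 0.49): n per group = 2(z_{α/2} + z_β)²/d² = 2(1.96 + 1.555)²/0.49² = 102.9 → 103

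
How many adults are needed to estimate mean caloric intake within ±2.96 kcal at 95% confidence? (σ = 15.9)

n = (z*σ/E)² = (1.96×15.9/2.96)² = 110.8 → n = 111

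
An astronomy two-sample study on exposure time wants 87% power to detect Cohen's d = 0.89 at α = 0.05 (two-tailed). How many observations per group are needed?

z_{α/2} = 1.96, z_β = Φ⁻¹(0.87) = 1.126. For large effect (d = 0.89): n per group = 2(z_{α/2} + z_β)²/d² = 2(1.96 + 1.126)²/0.89² = 24.05 → 25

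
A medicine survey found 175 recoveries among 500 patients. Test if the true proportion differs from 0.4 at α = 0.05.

p̂ = 0.35, p₀ = 0.4. z = (p̂ - p₀)/√(p₀(1-p₀)/n) = -2.282. Critical: ±1.96. Reject H₀.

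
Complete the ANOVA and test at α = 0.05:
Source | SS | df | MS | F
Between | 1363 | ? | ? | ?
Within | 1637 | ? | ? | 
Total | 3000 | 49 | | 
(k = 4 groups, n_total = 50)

df_between = 3, df_within = 46. MS_between = 454.33, MS_within = 35.59. F = 12.767, F_crit ≈ 2.807. Reject H₀.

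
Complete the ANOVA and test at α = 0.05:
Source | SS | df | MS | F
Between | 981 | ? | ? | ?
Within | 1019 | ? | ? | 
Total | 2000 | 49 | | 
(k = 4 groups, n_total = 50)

df_between = 3, df_within = 46. MS_between = 327.0, MS_within = 22.15. F = 14.762, F_crit ≈ 2.807. Reject H₀.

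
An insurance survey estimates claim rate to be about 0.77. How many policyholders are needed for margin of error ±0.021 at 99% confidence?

n = z²p(1-p)/E² = 2.576²×0.77×0.23/0.021² = 2664.8 → n = 2665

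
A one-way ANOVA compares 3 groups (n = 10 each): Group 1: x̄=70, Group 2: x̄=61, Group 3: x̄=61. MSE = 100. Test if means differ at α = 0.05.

Grand mean = 64.0. SS_between = 540.0, MS_between = 270.0. F = 2.7, F_crit ≈ 3.354. Fail to reject H₀.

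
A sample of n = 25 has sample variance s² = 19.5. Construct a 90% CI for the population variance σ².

df = 24. χ²_{0.05} = 36.415, χ²_{0.95} = 13.848. CI for σ² = ((n-1)s²/χ²_{α/2}, (n-1)s²/χ²_{1-α/2}) = (24·19.5/36.415, 24·19.5/13.848) = (12.85, 33.8)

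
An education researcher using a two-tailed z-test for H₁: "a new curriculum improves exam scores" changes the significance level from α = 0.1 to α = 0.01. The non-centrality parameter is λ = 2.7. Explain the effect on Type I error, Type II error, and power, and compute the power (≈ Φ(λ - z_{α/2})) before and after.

Decreasing α from 0.1 to 0.01:
• Type I error rate decreases (α is the Type I rate by definition).
• Critical value moves from z_{α/2} = 1.645 to 2.576, so power = Φ(λ - z_{α/2}) goes from Φ(2.7 - 1.645) = 0.854 to Φ(2.7 - 2.576) = 0.549.
• Type II error rate β = 1 - power therefore increases (0.146 → 0.451).
Appropriate when false positives are costly — here, adopting a curriculum that gives no real benefit — disruption for nothing.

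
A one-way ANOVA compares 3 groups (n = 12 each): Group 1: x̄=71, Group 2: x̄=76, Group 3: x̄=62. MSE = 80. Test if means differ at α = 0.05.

Grand mean = 69.67. SS_between = 1208.0, MS_between = 604.0. F = 7.55, F_crit ≈ 3.285. Reject H₀.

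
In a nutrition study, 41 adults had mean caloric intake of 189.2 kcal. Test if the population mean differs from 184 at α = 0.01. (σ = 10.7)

z = (x̄ - μ₀)/(σ/√n) = (189.2 - 184)/(10.7/√41) = 3.112. Critical value: ±2.576. Since |3.112| > 2.576, Reject H₀.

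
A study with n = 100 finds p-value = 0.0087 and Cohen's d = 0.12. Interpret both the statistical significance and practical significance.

Statistically significant (p = 0.0087 < 0.05). Cohen's d = 0.12 indicates a very small effect size. Both statistical and practical significance should be considered.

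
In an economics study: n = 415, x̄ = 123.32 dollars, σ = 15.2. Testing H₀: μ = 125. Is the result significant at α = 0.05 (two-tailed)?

z = (123.32 - 125)/(15.2/√415) = -2.252. Since |z| > 1.96, significant at α = 0.05.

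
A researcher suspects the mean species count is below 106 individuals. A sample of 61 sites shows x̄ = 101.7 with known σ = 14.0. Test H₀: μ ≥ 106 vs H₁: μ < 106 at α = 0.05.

z = -2.399. Critical value: -1.645. Reject H₀.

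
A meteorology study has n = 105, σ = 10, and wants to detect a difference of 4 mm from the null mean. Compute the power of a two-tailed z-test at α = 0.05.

SE = σ/√n = 10/√105 = 0.976. Non-centrality λ = d/SE = 4/0.976 = 4.099. Power ≈ Φ(λ - z_{α/2}) = Φ(4.099 - 1.96) = Φ(2.139) = 0.984.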